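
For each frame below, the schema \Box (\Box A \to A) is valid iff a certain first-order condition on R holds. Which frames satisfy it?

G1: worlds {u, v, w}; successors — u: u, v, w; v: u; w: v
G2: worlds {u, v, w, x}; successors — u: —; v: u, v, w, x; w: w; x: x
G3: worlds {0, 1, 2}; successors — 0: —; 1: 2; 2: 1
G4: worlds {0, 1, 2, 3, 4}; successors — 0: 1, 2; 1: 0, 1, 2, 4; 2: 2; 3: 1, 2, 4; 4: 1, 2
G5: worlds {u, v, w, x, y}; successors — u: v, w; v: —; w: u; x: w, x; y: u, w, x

Frame correspondent (Sahlqvist): \forall x \forall y (Rxy \to Ryy) — i.e. shift-reflexivity.
G1: fails — Ruv but not Rvv.
G2: fails — Rvu but not Ruu.
G3: fails — R12 but not R22.
G4: fails — R10 but not R00.
G5: fails — Ruv but not Rvv.
Valid on no frame.

none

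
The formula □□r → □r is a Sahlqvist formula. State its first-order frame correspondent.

density

Suppose □□r→□r is valid. Take Rxy and set V(r)={w : xR²w}. Then □□r at x, so □r at x, so r at y, i.e. ∃z(Rxz∧Rzy).
Conversely, on a frame with density the schema holds at every world under every valuation.
Frame condition: ∀x ∀y (Rxy → ∃z (Rxz ∧ Rzy)).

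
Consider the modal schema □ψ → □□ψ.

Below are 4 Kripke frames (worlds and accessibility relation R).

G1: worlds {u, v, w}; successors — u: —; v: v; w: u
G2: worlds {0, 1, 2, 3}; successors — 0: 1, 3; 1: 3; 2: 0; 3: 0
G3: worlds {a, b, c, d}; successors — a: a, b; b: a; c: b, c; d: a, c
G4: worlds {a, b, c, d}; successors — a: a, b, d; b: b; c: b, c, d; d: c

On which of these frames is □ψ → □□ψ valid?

G1

Frame correspondent (Sahlqvist): ∀x ∀y ∀z (Rxy ∧ Ryz → Rxz) — i.e. transitivity.
G1: condition met.
G2: fails — R20 and R01 but not R21.
G3: fails — Rdc and Rcb but not Rdb.
G4: fails — Rdc and Rcd but not Rdd.
Valid on: G1.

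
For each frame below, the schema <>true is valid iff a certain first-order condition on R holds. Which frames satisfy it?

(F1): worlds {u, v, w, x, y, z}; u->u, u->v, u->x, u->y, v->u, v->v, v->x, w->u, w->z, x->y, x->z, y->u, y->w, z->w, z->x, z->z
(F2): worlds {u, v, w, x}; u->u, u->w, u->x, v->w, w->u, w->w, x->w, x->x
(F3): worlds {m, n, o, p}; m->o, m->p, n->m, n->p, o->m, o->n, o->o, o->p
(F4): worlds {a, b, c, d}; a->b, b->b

(F1), (F2)

The schema corresponds to seriality: forall x exists y Rxy.
(F1): condition met.
(F2): condition met.
(F3): fails — world p has no successor.
(F4): fails — world c has no successor.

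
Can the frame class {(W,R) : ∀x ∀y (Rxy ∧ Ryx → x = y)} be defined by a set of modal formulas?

Modal frame validity is preserved under surjective bounded morphisms.
The 8-cycle (worlds 0,1,2,3,4,5,6,7 with 0→1→2→3→4→5→6→7→0) is antisymmetric. Sending even-indexed worlds to a and odd-indexed worlds to b is a surjective bounded morphism onto the two-world frame with a↔b, which is not antisymmetric.
Hence antisymmetry is not modally definable.

Not modally definable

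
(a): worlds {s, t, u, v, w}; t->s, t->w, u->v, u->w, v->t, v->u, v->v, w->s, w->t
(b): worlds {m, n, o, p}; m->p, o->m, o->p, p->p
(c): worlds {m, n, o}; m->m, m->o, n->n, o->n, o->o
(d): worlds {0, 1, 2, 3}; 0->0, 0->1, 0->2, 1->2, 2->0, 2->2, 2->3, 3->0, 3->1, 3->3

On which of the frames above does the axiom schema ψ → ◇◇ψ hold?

(c)

Frame correspondent (Sahlqvist): ∀x ∃w (x = w ∧ xR²w) — i.e. a generalized confluence (Geach) condition.
(a): fails — at s but no w* with s=w* and sR²w*.
(b): fails — at m but no w with m=w and mR²w.
(c): holds.
(d): fails — at 1 but no w with 1=w and 1R²w.
Valid on: (c).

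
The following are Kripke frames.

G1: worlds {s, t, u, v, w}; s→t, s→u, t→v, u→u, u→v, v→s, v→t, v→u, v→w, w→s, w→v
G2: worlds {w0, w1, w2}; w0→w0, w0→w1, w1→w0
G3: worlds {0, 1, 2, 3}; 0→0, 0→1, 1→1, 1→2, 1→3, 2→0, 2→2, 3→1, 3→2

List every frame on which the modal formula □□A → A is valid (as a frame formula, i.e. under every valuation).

G3

This is the axiom for a generalized confluence (Geach) condition; its first-order frame correspondent is ∀x ∃w (xR²w ∧ x = w).
G1: fails — at s but no w* with sR²w* and s=w*.
G2: fails — at w2 but no w with w2R²w and w2=w.
G3: holds.
Valid on: G3.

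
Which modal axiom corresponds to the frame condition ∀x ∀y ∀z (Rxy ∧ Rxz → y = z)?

The condition is partial functionality. The CD schema ◇r → □r defines it.
Suppose ◇r→□r is valid. Take Rxy, Rxz and set V(r)={y}. Then ◇r at x, so □r at x, so r at z, i.e. z=y.

◇r → □r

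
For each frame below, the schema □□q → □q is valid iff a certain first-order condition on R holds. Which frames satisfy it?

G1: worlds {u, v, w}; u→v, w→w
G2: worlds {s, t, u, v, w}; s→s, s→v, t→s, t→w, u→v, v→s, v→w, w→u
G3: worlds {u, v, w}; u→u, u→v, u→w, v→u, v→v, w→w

G3

This is the axiom for density; its first-order frame correspondent is ∀x ∀y (Rxy → ∃z (Rxz ∧ Rzy)).
G1: fails — Ruv but no z with Ruz and Rzv.
G2: fails — Ruv but no z with Ruz and Rzv.
G3: condition met.
Valid on: G3.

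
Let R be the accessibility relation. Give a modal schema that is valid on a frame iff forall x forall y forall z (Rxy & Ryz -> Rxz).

□s → □□s

This is transitivity; the standard corresponding axiom is 4: □s → □□s.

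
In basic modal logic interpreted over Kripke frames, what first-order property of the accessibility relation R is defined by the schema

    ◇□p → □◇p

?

Suppose ◇□p→□◇p is valid. Take Rxy, Rxz and set V(p)={w : Ryw}. Then □p at y so ◇□p at x, so □◇p at x, so ◇p at z, giving w with Rzw and Ryw.
Conversely, on a frame with convergence the schema holds at every world under every valuation.
Frame condition: ∀x ∀y ∀z (Rxy ∧ Rxz → ∃w (Ryw ∧ Rzw)).

convergence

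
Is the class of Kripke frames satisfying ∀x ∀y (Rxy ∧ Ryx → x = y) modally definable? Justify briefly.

Not modally definable

Any modally definable frame class is closed under surjective bounded morphisms.
The 6-cycle (worlds w0,w1,w2,w3,w4,w5 with w0→w1→w2→w3→w4→w5→w0) is antisymmetric. Sending even-indexed worlds to • and odd-indexed worlds to ∘ is a surjective bounded morphism onto the two-world frame with •↔∘, which is not antisymmetric.
Hence antisymmetry is not modally definable.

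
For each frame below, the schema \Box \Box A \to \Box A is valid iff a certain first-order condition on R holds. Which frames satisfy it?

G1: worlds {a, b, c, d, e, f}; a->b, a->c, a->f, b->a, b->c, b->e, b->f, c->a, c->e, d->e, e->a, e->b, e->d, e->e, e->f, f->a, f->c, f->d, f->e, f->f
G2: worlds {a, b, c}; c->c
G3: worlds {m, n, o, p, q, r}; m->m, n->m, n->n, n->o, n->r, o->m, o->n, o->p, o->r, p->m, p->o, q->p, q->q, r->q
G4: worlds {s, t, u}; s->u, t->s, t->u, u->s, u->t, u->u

G2, G4

The schema corresponds to density: \forall x \forall y (Rxy \to \exists z (Rxz \wedge Rzy)).
G1: fails — Rab but no z with Raz and Rzb.
G2: holds.
G3: fails — Rop but no z with Roz and Rzp.
G4: holds.
Valid on: G2, G4.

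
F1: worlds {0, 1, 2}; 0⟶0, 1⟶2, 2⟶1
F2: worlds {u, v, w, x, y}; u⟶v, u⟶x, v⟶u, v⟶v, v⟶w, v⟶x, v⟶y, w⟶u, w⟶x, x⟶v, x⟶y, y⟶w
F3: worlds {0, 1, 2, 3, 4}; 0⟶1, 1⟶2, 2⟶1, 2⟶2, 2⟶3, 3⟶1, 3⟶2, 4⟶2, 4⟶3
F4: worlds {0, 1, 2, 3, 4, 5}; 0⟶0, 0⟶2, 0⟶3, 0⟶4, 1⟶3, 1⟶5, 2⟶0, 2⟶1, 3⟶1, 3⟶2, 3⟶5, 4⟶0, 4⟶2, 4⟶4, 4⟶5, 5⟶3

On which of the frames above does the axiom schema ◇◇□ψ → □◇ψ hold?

F3

Frame correspondent (Sahlqvist): ∀x ∀y ∀z ((xR²y ∧ xRz) → ∃w (yRw ∧ zRw)) — i.e. a generalized confluence (Geach) condition.
F1: fails — 1R²1, 1R2 but no w with 1Rw and 2Rw.
F2: fails — uR²w, uRx but no t with wRt and xRt.
F3: holds.
F4: fails — 0R²1, 0R2 but no w with 1Rw and 2Rw.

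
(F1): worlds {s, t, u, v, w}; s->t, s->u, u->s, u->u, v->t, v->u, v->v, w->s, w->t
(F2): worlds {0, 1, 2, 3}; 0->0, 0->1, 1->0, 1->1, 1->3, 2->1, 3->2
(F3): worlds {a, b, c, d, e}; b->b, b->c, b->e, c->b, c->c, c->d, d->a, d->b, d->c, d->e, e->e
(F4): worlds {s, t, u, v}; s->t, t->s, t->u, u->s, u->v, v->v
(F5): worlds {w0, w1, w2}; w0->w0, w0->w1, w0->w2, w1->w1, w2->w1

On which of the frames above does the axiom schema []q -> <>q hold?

(F2), (F4), (F5)

This is the axiom for seriality; its first-order frame correspondent is forall x exists y Rxy.
(F1): fails — world t has no successor.
(F2): ✓.
(F3): fails — world a has no successor.
(F4): ✓.
(F5): ✓.
Valid on: (F2), (F4), (F5).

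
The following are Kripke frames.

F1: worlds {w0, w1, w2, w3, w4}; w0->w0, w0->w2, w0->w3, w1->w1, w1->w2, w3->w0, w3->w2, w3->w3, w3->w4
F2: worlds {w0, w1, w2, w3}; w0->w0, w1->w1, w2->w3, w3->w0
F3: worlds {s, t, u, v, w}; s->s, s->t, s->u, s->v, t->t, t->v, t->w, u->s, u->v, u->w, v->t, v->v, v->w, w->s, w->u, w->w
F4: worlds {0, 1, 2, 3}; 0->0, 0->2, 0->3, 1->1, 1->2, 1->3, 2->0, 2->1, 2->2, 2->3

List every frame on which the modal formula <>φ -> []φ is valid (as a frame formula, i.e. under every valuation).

F2

Frame correspondent (Sahlqvist): forall x forall y forall z (Rxy & Rxz -> y = z) — i.e. partial functionality.
F1: fails — w0 sees both w0 and w2.
F2: ✓.
F3: fails — s sees both s and t.
F4: fails — 0 sees both 0 and 2.
Valid on: F2.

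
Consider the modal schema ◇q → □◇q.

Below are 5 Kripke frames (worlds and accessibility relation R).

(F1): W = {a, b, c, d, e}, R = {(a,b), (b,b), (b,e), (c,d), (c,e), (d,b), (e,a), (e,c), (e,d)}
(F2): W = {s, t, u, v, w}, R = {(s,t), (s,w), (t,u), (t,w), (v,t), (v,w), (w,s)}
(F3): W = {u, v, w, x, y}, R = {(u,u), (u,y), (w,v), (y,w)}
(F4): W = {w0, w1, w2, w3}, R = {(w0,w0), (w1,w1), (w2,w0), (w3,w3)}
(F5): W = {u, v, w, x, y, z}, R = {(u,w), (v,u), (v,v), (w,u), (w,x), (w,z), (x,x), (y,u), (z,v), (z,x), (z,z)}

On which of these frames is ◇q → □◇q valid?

(F4)

The schema corresponds to the Euclidean property: ∀x ∀y ∀z (Rxy ∧ Rxz → Ryz).
(F1): fails — Rbe and Rbb but not Reb.
(F2): fails — Rsw and Rsw but not Rww.
(F3): fails — Ruy and Ruy but not Ryy.
(F4): condition met.
(F5): fails — Ruw and Ruw but not Rww.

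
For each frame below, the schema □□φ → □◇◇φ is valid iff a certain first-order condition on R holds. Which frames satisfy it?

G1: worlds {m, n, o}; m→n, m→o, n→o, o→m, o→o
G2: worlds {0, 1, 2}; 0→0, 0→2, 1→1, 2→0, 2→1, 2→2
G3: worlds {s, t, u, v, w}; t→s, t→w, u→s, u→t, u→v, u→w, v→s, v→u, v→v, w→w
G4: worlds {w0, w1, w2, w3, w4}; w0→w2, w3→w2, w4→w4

This is the axiom for a generalized confluence (Geach) condition; its first-order frame correspondent is ∀x ∀z (xRz → ∃w (xR²w ∧ zR²w)).
G1: ✓.
G2: ✓.
G3: fails — tRs but no w* with tR²w* and sR²w*.
G4: fails — w0Rw2 but no w with w0R²w and w2R²w.

G1, G2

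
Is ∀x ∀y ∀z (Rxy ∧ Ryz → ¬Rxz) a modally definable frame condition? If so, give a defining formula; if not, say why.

If a class were modally definable it would be closed under surjective bounded morphisms (Goldblatt–Thomason).
The 7-cycle (worlds 0,1,2,3,4,5,6 with 0→1→2→3→4→5→6→0) is intransitive. Mapping every world to a single reflexive point • is a surjective bounded morphism; the reflexive point is not intransitive (R••∧R•• but R••).
So the class is not modally definable.

Not modally definable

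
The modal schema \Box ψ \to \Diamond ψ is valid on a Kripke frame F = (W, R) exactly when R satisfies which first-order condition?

Suppose □ψ→◇ψ is valid. At any x set V(ψ)=W. Then □ψ at x, so ◇ψ at x, so x has a successor.

Seriality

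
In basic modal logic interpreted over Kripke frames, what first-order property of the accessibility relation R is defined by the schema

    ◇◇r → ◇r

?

This schema is equivalent to the 4 axiom □r → □□r.
It corresponds to transitivity: ∀x ∀y ∀z (Rxy ∧ Ryz → Rxz).

transitivity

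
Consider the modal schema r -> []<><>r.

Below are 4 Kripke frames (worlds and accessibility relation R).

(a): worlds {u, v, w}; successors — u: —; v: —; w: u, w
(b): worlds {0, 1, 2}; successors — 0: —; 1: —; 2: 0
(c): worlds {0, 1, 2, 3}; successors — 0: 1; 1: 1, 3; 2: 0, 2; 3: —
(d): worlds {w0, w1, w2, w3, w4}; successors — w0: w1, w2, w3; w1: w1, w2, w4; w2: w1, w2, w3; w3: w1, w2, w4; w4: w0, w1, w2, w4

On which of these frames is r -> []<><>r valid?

none

The schema corresponds to a generalized confluence (Geach) condition: forall x forall z (xRz -> exists w (x = w & z R^2 w)).
(a): fails — wRu but no t with w=t and uR²t.
(b): fails — 2R0 but no w with 2=w and 0R²w.
(c): fails — 0R1 but no w with 0=w and 1R²w.
(d): fails — w0Rw2 but no w with w0=w and w2R²w.
Valid on no frame.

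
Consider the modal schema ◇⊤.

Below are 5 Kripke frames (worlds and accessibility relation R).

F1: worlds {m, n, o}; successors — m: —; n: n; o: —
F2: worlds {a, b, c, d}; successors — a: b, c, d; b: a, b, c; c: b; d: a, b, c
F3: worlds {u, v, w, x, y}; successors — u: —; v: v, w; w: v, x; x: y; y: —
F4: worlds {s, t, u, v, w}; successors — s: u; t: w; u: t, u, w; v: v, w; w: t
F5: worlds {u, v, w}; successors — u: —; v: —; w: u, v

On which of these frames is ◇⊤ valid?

F2, F4

This is the axiom for seriality; its first-order frame correspondent is ∀x ∃y Rxy.
F1: fails — world m has no successor.
F2: ✓.
F3: fails — world u has no successor.
F4: ✓.
F5: fails — world u has no successor.
Valid on: F2, F4.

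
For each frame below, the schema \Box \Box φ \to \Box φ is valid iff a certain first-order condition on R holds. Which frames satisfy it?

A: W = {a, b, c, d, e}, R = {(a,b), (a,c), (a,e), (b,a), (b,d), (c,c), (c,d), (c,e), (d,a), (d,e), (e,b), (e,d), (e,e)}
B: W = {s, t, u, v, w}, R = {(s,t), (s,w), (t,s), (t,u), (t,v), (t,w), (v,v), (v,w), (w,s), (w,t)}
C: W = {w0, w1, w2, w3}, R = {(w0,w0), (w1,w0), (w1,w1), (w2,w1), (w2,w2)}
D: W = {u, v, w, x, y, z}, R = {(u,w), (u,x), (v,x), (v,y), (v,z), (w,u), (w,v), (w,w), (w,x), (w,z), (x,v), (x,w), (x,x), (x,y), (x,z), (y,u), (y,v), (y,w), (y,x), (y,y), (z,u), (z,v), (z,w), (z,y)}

C, D

The schema corresponds to density: \forall x \forall y (Rxy \to \exists z (Rxz \wedge Rzy)).
A: fails — Rda but no z with Rdz and Rza.
B: fails — Rtu but no z with Rtz and Rzu.
C: holds.
D: holds.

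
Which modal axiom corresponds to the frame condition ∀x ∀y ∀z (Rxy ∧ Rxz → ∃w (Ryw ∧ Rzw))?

◇□r → □◇r

The condition is convergence. The .2 schema ◇□r → □◇r defines it.
Suppose ◇□r→□◇r is valid. Take Rxy, Rxz and set V(r)={w : Ryw}. Then □r at y so ◇□r at x, so □◇r at x, so ◇r at z, giving w with Rzw and Ryw.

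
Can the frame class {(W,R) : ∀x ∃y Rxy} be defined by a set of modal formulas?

Yes, by □p → ◇p

The condition is seriality. A defining modal formula is □p → ◇p.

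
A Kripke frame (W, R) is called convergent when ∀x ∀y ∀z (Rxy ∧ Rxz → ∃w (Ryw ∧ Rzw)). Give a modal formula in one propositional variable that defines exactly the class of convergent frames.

◇□r → □◇r

A defining formula is ◇□r → □◇r (the .2 axiom).
Suppose ◇□r→□◇r is valid. Take Rxy, Rxz and set V(r)={w : Ryw}. Then □r at y so ◇□r at x, so □◇r at x, so ◇r at z, giving w with Rzw and Ryw.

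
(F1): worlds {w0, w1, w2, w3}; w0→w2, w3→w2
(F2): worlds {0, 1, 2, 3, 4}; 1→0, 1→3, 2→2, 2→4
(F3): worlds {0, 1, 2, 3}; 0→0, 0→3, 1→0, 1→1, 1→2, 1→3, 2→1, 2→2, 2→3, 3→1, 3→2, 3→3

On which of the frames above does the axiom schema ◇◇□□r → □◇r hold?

Frame correspondent (Sahlqvist): ∀x ∀y ∀z ((xR²y ∧ xRz) → ∃w (yR²w ∧ zRw)) — i.e. a generalized confluence (Geach) condition.
(F1): condition met.
(F2): fails — 2R²2, 2R4 but no w with 2R²w and 4Rw.
(F3): condition met.

(F1), (F3)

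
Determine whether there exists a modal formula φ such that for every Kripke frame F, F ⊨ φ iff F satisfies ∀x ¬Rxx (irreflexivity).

Not definable by any modal formula

Modal frame validity is preserved under surjective bounded morphisms.
The 5-cycle (worlds w0,w1,w2,w3,w4 with w0→w1→w2→w3→w4→w0) is irreflexive, and the map sending every world to a single reflexive point • is a surjective bounded morphism (forth: every edge maps to (•,•); back: every world has a successor). So any modal formula valid on the 5-cycle is also valid on the reflexive point, which is not irreflexive.
So no modal formula (or set of formulas) defines exactly the irreflexive frames.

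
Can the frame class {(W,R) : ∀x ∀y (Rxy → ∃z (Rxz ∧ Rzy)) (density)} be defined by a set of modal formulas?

Yes: it is density, defined by the C4 schema □□r → □r.
Suppose □□r→□r is valid. Take Rxy and set V(r)={w : xR²w}. Then □□r at x, so □r at x, so r at y, i.e. ∃z(Rxz∧Rzy).

Definable; □□r → □r defines it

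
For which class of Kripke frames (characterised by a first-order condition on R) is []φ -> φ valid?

Suppose □φ→φ is valid. At any x set V(φ)={w : Rxw}. Then □φ holds at x, so φ holds at x, i.e. Rxx.

reflexivity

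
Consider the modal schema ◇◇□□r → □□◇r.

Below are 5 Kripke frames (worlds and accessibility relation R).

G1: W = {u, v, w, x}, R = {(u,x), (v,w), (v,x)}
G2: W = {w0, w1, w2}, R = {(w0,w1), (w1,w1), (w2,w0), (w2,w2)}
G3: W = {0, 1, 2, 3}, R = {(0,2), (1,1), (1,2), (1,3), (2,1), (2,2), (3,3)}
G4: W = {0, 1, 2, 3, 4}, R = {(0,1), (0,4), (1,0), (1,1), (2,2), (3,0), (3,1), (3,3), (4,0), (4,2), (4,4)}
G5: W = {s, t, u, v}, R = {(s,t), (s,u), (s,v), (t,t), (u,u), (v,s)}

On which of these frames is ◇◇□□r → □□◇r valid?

The schema corresponds to a generalized confluence (Geach) condition: ∀x ∀y ∀z ((xR²y ∧ xR²z) → ∃w (yR²w ∧ zRw)).
G1: satisfies the condition.
G2: fails — w2R²w0, w2R²w2 but no w with w0R²w and w2Rw.
G3: fails — 1R²3, 1R²2 but no w with 3R²w and 2Rw.
G4: fails — 0R²1, 0R²2 but no w with 1R²w and 2Rw.
G5: fails — sR²t, sR²u but no w with tR²w and uRw.
Valid on: G1.

G1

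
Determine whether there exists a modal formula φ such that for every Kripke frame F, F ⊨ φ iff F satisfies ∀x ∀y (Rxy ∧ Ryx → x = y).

No

Any modally definable frame class is closed under surjective bounded morphisms.
The 8-cycle (worlds a,b,c,d,e,f,g,h with a→b→c→d→e→f→g→h→a) is antisymmetric. Sending even-indexed worlds to a and odd-indexed worlds to b is a surjective bounded morphism onto the two-world frame with a↔b, which is not antisymmetric.
So no modal formula (or set of formulas) defines exactly the antisymmetric frames.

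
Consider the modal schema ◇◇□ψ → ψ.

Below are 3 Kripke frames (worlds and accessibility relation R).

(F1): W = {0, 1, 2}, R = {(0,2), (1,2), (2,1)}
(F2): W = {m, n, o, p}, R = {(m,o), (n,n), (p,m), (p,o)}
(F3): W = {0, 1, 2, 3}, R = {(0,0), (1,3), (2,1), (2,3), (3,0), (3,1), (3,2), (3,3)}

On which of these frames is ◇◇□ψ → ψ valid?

none

This is the axiom for a generalized confluence (Geach) condition; its first-order frame correspondent is ∀x ∀y (xR²y → ∃w (yRw ∧ x = w)).
(F1): fails — 0R²1 but no w with 1Rw and 0=w.
(F2): fails — pR²o but no w with oRw and p=w.
(F3): fails — 1R²0 but no w with 0Rw and 1=w.
Valid on no frame.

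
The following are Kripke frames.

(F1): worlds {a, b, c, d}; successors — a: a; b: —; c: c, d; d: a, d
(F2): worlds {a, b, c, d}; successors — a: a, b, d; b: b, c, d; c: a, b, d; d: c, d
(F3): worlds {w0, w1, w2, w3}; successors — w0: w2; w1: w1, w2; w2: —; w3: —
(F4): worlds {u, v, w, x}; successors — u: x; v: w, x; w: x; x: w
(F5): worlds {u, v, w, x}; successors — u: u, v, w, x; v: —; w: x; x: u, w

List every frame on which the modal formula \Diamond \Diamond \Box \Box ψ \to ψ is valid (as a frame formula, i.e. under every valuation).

Frame correspondent (Sahlqvist): \forall x \forall y (x R^2 y \to \exists w (y R^2 w \wedge x = w)) — i.e. a generalized confluence (Geach) condition.
(F1): fails — cR²a but no w with aR²w and c=w.
(F2): condition met.
(F3): fails — w1R²w2 but no w with w2R²w and w1=w.
(F4): fails — uR²w but no t with wR²t and u=t.
(F5): fails — uR²v but no t with vR²t and u=t.
Valid on: (F2).

(F2)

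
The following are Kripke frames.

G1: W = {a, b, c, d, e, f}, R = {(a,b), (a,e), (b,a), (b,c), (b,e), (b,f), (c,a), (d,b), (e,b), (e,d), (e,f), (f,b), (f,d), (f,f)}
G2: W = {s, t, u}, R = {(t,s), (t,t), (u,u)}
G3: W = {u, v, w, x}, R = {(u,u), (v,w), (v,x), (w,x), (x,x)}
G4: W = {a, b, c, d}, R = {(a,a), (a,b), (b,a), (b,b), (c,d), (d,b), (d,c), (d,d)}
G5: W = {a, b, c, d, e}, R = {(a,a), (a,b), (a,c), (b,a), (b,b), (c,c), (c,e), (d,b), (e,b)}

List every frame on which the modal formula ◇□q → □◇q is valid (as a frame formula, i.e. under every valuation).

G3

Frame correspondent (Sahlqvist): ∀x ∀y ∀z (Rxy ∧ Rxz → ∃w (Ryw ∧ Rzw)) — i.e. convergence.
G1: fails — Rbc and Rbf but c and f have no common successor.
G2: fails — Rtt and Rts but t and s have no common successor.
G3: holds.
G4: fails — Rdc and Rdb but c and b have no common successor.
G5: fails — Rab and Rac but b and c have no common successor.
Valid on: G3.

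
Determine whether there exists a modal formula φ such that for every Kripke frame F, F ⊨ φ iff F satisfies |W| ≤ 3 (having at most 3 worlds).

Modal frame validity is preserved under disjoint unions.
Any modal formula valid on each of 4 disjoint one-world frames is valid on their disjoint union (validity is preserved under disjoint unions). Each one-world frame has |W|=1≤3, but the union has |W|=4.
So the class is not modally definable.

No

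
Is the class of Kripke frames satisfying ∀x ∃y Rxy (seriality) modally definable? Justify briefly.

Definable; □r → ◇r defines it

Yes: it is seriality, defined by the D schema □r → ◇r.
Suppose □r→◇r is valid. At any x set V(r)=W. Then □r at x, so ◇r at x, so x has a successor.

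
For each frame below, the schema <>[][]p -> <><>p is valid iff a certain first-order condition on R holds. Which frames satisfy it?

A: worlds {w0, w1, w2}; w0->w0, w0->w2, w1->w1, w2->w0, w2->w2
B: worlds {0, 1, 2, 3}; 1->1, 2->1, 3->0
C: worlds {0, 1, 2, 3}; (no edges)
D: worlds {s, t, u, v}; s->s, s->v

A, C

This is the axiom for a generalized confluence (Geach) condition; its first-order frame correspondent is forall x forall y (xRy -> exists w (y R^2 w & x R^2 w)).
A: satisfies the condition.
B: fails — 3R0 but no w with 0R²w and 3R²w.
C: satisfies the condition.
D: fails — sRv but no w with vR²w and sR²w.
Valid on: A, C.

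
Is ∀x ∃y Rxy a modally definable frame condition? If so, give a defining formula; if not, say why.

Definable; □r → ◇r defines it

Yes: it is seriality, defined by the D schema □r → ◇r.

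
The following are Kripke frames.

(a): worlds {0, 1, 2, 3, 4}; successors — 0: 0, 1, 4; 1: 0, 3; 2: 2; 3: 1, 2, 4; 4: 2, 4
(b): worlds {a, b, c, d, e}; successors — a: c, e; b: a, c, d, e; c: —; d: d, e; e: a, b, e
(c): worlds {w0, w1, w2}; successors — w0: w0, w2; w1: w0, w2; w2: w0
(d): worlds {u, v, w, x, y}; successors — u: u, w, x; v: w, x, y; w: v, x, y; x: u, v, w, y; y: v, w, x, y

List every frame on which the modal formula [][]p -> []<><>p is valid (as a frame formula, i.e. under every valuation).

(a), (c), (d)

Frame correspondent (Sahlqvist): forall x forall z (xRz -> exists w (x R^2 w & z R^2 w)) — i.e. a generalized confluence (Geach) condition.
(a): ✓.
(b): fails — aRc but no w with aR²w and cR²w.
(c): ✓.
(d): ✓.
Valid on: (a), (c), (d).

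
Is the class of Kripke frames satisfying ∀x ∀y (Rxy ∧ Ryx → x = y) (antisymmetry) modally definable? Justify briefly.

Any modally definable frame class is closed under surjective bounded morphisms.
The 4-cycle (worlds 0,1,2,3 with 0→1→2→3→0) is antisymmetric. Sending even-indexed worlds to • and odd-indexed worlds to ∘ is a surjective bounded morphism onto the two-world frame with •↔∘, which is not antisymmetric.
Hence antisymmetry is not modally definable.

No — not modally definable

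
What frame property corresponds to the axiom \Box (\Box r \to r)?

shift-reflexivity

Suppose □(□r→r) is valid. Take Rxy and set V(r)={w : Ryw}. Then at y, □r holds; since □(□r→r) at x, □r→r at y, so r at y, i.e. Ryy.
Conversely, on a frame with shift-reflexivity the schema holds at every world under every valuation.
So the correspondent is shift-reflexivity.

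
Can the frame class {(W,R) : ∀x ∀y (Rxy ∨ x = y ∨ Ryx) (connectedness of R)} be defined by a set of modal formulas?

Modal frame validity is preserved under disjoint unions.
Take 2 disjoint single-world reflexive frames: each is trivially connected, but their disjoint union has 2 worlds with no edge between distinct components, so it is not connected.
So the class is not modally definable.

Not definable by any modal formula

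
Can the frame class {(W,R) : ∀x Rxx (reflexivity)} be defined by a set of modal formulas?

Yes — defined by □r → r

This is a Sahlqvist condition; the T axiom □r → r defines it.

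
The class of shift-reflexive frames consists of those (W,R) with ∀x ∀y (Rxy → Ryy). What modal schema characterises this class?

This is shift-reflexivity; the standard corresponding axiom is T□: □(□q → q).
Suppose □(□q→q) is valid. Take Rxy and set V(q)={w : Ryw}. Then at y, □q holds; since □(□q→q) at x, □q→q at y, so q at y, i.e. Ryy.

□(□q → q)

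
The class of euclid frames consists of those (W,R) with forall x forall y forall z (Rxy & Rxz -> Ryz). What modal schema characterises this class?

◇q → □◇q

This is the Euclidean property; the standard corresponding axiom is 5: ◇q → □◇q.
Suppose ◇q→□◇q is valid. Take Rxy, Rxz and set V(q)={y}. Then ◇q at x, so □◇q at x, so ◇q at z, so some w with Rzw has q; w=y, i.e. Rzy. By symmetry of the argument, Ryz.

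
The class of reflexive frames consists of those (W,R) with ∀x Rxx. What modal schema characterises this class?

The condition is reflexivity. The T schema □p → p defines it.
Suppose □p→p is valid. At any x set V(p)={w : Rxw}. Then □p holds at x, so p holds at x, i.e. Rxx.

□p → p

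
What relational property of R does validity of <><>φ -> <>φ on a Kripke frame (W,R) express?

This is a form of the 4 axiom.
It corresponds to transitivity: forall x forall y forall z (Rxy & Ryz -> Rxz).

transitivity: forall x forall y forall z (Rxy & Ryz -> Rxz)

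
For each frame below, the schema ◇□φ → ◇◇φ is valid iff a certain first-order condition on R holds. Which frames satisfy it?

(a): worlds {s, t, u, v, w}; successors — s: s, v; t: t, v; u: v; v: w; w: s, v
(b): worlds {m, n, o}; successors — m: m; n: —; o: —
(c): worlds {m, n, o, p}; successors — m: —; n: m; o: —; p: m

Frame correspondent (Sahlqvist): ∀x ∀y (xRy → ∃w (yRw ∧ xR²w)) — i.e. a generalized confluence (Geach) condition.
(a): ✓.
(b): ✓.
(c): fails — nRm but no w with mRw and nR²w.

(a), (b)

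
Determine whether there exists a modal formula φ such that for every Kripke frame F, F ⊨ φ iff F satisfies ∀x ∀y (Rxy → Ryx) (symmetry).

This is a Sahlqvist condition; the B axiom r → □◇r defines it.

Yes — defined by r → □◇r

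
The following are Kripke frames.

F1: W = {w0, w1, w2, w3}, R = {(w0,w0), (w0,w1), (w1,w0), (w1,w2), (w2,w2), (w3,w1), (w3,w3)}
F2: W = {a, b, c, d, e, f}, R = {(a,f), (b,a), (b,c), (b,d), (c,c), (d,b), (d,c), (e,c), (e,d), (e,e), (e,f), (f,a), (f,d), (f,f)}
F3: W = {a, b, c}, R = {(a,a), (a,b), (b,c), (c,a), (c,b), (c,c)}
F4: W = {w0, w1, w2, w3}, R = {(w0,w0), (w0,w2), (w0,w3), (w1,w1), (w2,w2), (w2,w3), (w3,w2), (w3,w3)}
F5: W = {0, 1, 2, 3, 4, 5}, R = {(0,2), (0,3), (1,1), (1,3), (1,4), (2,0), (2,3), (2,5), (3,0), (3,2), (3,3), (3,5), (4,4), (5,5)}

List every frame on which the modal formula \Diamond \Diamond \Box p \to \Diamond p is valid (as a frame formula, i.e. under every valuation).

This is the axiom for a generalized confluence (Geach) condition; its first-order frame correspondent is \forall x \forall y (x R^2 y \to \exists w (yRw \wedge xRw)).
F1: fails — w0R²w2 but no w with w2Rw and w0Rw.
F2: fails — aR²d but no w with dRw and aRw.
F3: fails — aR²b but no w with bRw and aRw.
F4: ✓.
F5: fails — 0R²5 but no w with 5Rw and 0Rw.

F4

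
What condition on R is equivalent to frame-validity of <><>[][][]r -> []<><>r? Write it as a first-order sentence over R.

forall x forall y forall z ((x R^2 y & xRz) -> exists w (y R^3 w & z R^2 w))

This is a Sahlqvist (Geach-type) schema ◇^2□^3r → □^1◇^2r.
Minimal-valuation argument: fix x; take any y with xR^2y and any z with xR^1z. Set V(r) to the set of worlds R-reachable from y in exactly 3 steps. Then □^3r holds at y, so the antecedent holds at x; validity forces ◇^2r at z, giving a w with zR^2w and yR^3w.
First-order correspondent: forall x forall y forall z ((x R^2 y & xRz) -> exists w (y R^3 w & z R^2 w)).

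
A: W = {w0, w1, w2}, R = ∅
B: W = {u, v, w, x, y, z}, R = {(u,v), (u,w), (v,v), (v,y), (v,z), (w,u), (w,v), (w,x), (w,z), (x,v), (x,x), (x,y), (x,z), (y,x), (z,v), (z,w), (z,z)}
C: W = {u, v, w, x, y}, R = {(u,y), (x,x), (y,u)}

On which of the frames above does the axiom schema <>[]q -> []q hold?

A

Frame correspondent (Sahlqvist): forall x forall y forall z (Rxy & Rxz -> Ryz) — i.e. the Euclidean property.
A: condition met.
B: fails — Ruv and Ruw but not Rvw.
C: fails — Ruy and Ruy but not Ryy.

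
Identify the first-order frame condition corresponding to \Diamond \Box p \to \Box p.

This is a form of the 5 axiom.
It corresponds to the Euclidean property: \forall x \forall y \forall z (Rxy \wedge Rxz \to Ryz).

The Euclidean property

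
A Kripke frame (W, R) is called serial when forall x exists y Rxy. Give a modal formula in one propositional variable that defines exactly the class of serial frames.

This is seriality; the standard corresponding axiom is D: □p → ◇p.
Suppose □p→◇p is valid. At any x set V(p)=W. Then □p at x, so ◇p at x, so x has a successor.

□p → ◇p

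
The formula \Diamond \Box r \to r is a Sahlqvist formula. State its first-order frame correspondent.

symmetry

Replacing r by ¬r and contraposing gives the equivalent schema r → □◇r.
Suppose r→□◇r is valid. Take Rxy and set V(r)={x}. Then r at x, so □◇r at x, so ◇r at y, so some z with Ryz has r; z=x, i.e. Ryx.
The converse is a direct semantic check.
Frame condition: \forall x \forall y (Rxy \to Ryx).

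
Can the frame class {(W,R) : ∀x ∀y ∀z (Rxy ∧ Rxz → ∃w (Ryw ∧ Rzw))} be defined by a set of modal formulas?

Yes — defined by ◇□q → □◇q

Yes: it is convergence, defined by the .2 schema ◇□q → □◇q.
Suppose ◇□q→□◇q is valid. Take Rxy, Rxz and set V(q)={w : Ryw}. Then □q at y so ◇□q at x, so □◇q at x, so ◇q at z, giving w with Rzw and Ryw.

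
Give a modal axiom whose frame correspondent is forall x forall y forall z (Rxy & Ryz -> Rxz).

□r → □□r

This is transitivity; the standard corresponding axiom is 4: □r → □□r.
Suppose □r→□□r is valid. Take Rxy, Ryz and set V(r)={w : Rxw}. Then □r at x, so □□r at x, so □r at y, so r at z, i.e. Rxz.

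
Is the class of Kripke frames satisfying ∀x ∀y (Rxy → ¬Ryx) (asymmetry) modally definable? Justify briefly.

If a class were modally definable it would be closed under surjective bounded morphisms (Goldblatt–Thomason).
The 4-cycle (worlds s,t,u,v with s→t→u→v→s) is asymmetric. Mapping every world to a single reflexive point • is a surjective bounded morphism, and the reflexive point is not asymmetric (R•• but asymmetry requires ¬R••).
So no modal formula (or set of formulas) defines exactly the asymmetric frames.

Not modally definable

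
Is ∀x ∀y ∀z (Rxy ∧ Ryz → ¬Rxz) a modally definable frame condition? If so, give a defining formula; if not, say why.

No — not modally definable

Modal frame validity is preserved under surjective bounded morphisms.
The 5-cycle (worlds 0,1,2,3,4 with 0→1→2→3→4→0) is intransitive. Mapping every world to a single reflexive point • is a surjective bounded morphism; the reflexive point is not intransitive (R••∧R•• but R••).
So no modal formula (or set of formulas) defines exactly the intransitive frames.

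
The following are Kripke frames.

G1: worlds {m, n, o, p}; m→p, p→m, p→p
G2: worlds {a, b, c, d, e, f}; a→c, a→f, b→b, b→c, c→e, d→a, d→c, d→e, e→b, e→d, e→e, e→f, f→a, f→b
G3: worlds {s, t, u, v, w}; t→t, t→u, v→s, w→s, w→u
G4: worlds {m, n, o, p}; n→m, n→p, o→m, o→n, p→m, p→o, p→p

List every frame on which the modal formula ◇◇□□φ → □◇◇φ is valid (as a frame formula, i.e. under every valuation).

This is the axiom for a generalized confluence (Geach) condition; its first-order frame correspondent is ∀x ∀y ∀z ((xR²y ∧ xRz) → ∃w (yR²w ∧ zR²w)).
G1: ✓.
G2: ✓.
G3: fails — tR²t, tRu but no w* with tR²w* and uR²w*.
G4: fails — nR²m, nRm but no w with mR²w and mR²w.

G1, G2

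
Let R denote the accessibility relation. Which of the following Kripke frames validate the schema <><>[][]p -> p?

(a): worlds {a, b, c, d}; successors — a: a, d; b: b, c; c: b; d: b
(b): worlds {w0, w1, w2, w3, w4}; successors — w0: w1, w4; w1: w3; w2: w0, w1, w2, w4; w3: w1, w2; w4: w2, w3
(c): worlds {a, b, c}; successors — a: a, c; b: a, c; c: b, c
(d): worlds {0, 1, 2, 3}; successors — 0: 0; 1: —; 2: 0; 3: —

The schema corresponds to a generalized confluence (Geach) condition: forall x forall y (x R^2 y -> exists w (y R^2 w & x = w)).
(a): fails — aR²b but no w with bR²w and a=w.
(b): fails — w3R²w1 but no w with w1R²w and w3=w.
(c): satisfies the condition.
(d): fails — 2R²0 but no w with 0R²w and 2=w.
Valid on: (c).

(c)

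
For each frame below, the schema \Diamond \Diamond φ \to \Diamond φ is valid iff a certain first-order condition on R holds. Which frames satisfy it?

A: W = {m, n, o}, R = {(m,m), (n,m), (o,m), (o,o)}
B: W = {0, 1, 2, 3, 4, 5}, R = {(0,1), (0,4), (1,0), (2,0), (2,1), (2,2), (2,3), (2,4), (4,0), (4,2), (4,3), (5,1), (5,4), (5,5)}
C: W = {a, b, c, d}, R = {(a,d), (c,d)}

A, C

Frame correspondent (Sahlqvist): \forall x \forall y \forall z (Rxy \wedge Ryz \to Rxz) — i.e. transitivity.
A: holds.
B: fails — R10 and R01 but not R11.
C: holds.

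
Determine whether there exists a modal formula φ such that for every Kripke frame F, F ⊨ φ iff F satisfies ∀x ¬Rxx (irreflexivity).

If a class were modally definable it would be closed under surjective bounded morphisms (Goldblatt–Thomason).
The 4-cycle (worlds a,b,c,d with a→b→c→d→a) is irreflexive, and the map sending every world to a single reflexive point • is a surjective bounded morphism (forth: every edge maps to (•,•); back: every world has a successor). So any modal formula valid on the 4-cycle is also valid on the reflexive point, which is not irreflexive.
So no modal formula (or set of formulas) defines exactly the irreflexive frames.

Not definable by any modal formula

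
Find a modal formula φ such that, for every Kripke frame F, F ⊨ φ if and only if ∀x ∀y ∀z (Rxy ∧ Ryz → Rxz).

The condition is transitivity. The 4 schema □q → □□q defines it.

□q → □□q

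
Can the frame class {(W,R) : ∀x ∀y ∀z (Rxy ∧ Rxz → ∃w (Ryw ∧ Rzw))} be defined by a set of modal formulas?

Definable; ◇□r → □◇r defines it

Yes: it is convergence, defined by the .2 schema ◇□r → □◇r.
Suppose ◇□r→□◇r is valid. Take Rxy, Rxz and set V(r)={w : Ryw}. Then □r at y so ◇□r at x, so □◇r at x, so ◇r at z, giving w with Rzw and Ryw.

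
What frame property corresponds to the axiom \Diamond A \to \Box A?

Suppose ◇A→□A is valid. Take Rxy, Rxz and set V(A)={y}. Then ◇A at x, so □A at x, so A at z, i.e. z=y.
The converse is a direct semantic check.
Frame condition: \forall x \forall y \forall z (Rxy \wedge Rxz \to y = z).

partial functionality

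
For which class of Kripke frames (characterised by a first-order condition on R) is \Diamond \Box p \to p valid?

Symmetry

This is a form of the B axiom.
Its frame correspondent is symmetry — \forall x \forall y (Rxy \to Ryx).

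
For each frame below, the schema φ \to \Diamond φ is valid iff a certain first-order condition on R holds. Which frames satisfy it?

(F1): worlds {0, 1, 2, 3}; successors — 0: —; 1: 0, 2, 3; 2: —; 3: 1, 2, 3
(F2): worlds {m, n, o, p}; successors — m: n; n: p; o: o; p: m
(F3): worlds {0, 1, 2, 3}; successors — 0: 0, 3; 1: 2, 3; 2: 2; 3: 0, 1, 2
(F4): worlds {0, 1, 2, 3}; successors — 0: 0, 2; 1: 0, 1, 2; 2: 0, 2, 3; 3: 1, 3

(F4)

This is the axiom for reflexivity; its first-order frame correspondent is \forall x Rxx.
(F1): fails — world 0 does not see itself.
(F2): fails — world m does not see itself.
(F3): fails — world 1 does not see itself.
(F4): holds.
Valid on: (F4).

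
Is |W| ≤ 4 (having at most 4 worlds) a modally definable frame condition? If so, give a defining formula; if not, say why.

No

Any modally definable frame class is closed under disjoint unions.
Any modal formula valid on each of 5 disjoint one-world frames is valid on their disjoint union (validity is preserved under disjoint unions). Each one-world frame has |W|=1≤4, but the union has |W|=5.
Hence having at most 4 worlds is not modally definable.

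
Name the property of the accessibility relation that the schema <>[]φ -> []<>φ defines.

Suppose ◇□φ→□◇φ is valid. Take Rxy, Rxz and set V(φ)={w : Ryw}. Then □φ at y so ◇□φ at x, so □◇φ at x, so ◇φ at z, giving w with Rzw and Ryw.
Conversely, any frame satisfying forall x forall y forall z (Rxy & Rxz -> exists w (Ryw & Rzw)) validates the schema.
Frame condition: forall x forall y forall z (Rxy & Rxz -> exists w (Ryw & Rzw)).

Convergence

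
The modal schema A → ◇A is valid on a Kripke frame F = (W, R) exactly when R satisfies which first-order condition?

This is frame-equivalent to □A → A (substitute ¬A for A and contrapose).
Suppose □A→A is valid. At any x set V(A)={w : Rxw}. Then □A holds at x, so A holds at x, i.e. Rxx.
Conversely, on a frame with reflexivity the schema holds at every world under every valuation.
So the correspondent is reflexivity.

reflexivity: ∀x Rxx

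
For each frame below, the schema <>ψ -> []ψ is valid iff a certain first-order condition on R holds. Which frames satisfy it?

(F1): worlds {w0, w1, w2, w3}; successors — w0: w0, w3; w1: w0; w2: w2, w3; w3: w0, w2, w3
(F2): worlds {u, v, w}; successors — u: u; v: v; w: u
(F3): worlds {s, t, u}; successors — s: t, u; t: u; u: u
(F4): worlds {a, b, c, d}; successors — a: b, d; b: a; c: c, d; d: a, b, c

The schema corresponds to partial functionality: forall x forall y forall z (Rxy & Rxz -> y = z).
(F1): fails — w0 sees both w0 and w3.
(F2): satisfies the condition.
(F3): fails — s sees both t and u.
(F4): fails — a sees both b and d.
Valid on: (F2).

(F2)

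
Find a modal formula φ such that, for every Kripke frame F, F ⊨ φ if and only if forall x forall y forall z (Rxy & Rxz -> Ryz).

◇s → □◇s

A defining formula is ◇s → □◇s (the 5 axiom).
Suppose ◇s→□◇s is valid. Take Rxy, Rxz and set V(s)={y}. Then ◇s at x, so □◇s at x, so ◇s at z, so some w with Rzw has s; w=y, i.e. Rzy. By symmetry of the argument, Ryz.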